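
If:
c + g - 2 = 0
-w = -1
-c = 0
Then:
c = 0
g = 2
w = 1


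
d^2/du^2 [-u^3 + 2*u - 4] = -6*u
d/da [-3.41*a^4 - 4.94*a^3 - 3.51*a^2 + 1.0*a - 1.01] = -13.64*a^3 - 14.82*a^2 - 7.02*a + 1.0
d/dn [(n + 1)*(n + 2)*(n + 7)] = 3*n^2 + 20*n + 23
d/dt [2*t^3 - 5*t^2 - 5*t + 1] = 6*t^2 - 10*t - 5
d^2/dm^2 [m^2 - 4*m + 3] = 2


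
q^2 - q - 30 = (q - 6)*(q + 5)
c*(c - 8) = c^2 - 8*c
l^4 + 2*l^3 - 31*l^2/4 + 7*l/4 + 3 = (l - 3/2)*(l - 1)*(l + 1/2)*(l + 4)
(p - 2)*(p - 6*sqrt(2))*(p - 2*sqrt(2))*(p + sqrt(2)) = p^4 - 7*sqrt(2)*p^3 - 2*p^3 + 8*p^2 + 14*sqrt(2)*p^2 - 16*p + 24*sqrt(2)*p - 48*sqrt(2)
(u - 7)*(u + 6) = u^2 - u - 42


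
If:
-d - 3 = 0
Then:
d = -3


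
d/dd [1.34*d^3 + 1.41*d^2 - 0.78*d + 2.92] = 4.02*d^2 + 2.82*d - 0.78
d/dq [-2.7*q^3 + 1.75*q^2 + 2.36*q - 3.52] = -8.1*q^2 + 3.5*q + 2.36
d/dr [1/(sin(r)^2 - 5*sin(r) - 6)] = (5 - 2*sin(r))*cos(r)/((sin(r) - 6)^2*(sin(r) + 1)^2)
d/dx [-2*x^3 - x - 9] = -6*x^2 - 1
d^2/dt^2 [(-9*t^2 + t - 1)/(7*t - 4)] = -330/(343*t^3 - 588*t^2 + 336*t - 64)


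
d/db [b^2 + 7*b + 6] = 2*b + 7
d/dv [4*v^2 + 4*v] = 8*v + 4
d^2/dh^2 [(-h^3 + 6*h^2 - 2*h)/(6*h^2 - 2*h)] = -1/(27*h^3 - 27*h^2 + 9*h - 1)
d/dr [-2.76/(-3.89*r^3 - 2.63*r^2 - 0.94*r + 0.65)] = (-32.2092*r^2 - 14.5176*r - 2.5944)/(3.89*r^3 + 2.63*r^2 + 0.94*r - 0.65)^2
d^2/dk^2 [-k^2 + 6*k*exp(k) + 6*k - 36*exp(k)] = 6*k*exp(k) - 24*exp(k) - 2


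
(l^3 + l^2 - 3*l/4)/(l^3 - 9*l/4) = (2*l - 1)/(2*l - 3)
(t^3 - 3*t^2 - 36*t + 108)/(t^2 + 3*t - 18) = t - 6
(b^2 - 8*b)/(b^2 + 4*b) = (b - 8)/(b + 4)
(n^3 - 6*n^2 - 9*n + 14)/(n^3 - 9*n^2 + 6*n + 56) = (n - 1)/(n - 4)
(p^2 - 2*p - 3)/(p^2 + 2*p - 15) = (p + 1)/(p + 5)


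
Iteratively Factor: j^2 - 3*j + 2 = (j - 2)*(j - 1)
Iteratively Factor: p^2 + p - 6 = (p - 2)*(p + 3)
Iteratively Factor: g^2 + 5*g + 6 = (g + 2)*(g + 3)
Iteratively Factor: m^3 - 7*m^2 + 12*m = (m - 3)*(m^2 - 4*m) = m*(m - 3)*(m - 4)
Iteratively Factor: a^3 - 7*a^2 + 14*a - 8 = (a - 4)*(a^2 - 3*a + 2) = (a - 4)*(a - 1)*(a - 2)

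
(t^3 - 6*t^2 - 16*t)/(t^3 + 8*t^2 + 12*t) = (t - 8)/(t + 6)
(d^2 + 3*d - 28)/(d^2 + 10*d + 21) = (d - 4)/(d + 3)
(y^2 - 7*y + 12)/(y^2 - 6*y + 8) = (y - 3)/(y - 2)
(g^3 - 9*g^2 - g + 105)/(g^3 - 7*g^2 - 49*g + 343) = (g^2 - 2*g - 15)/(g^2 - 49)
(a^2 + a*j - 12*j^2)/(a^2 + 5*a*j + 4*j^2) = (a - 3*j)/(a + j)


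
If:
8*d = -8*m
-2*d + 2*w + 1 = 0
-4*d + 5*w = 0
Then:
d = 5/2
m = -5/2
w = 2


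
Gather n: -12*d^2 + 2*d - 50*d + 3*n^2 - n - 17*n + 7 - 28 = -12*d^2 - 48*d + 3*n^2 - 18*n - 21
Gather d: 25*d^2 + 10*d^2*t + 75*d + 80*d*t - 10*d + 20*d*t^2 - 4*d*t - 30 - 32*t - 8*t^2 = d^2*(10*t + 25) + d*(20*t^2 + 76*t + 65) - 8*t^2 - 32*t - 30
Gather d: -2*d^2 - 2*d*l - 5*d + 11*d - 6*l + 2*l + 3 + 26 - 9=-2*d^2 + d*(6 - 2*l) - 4*l + 20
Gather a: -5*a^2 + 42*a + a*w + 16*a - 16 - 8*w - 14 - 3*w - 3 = -5*a^2 + a*(w + 58) - 11*w - 33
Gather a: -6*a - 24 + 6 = -6*a - 18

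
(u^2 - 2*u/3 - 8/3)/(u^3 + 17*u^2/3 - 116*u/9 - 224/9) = 3*(u - 2)/(3*u^2 + 13*u - 56)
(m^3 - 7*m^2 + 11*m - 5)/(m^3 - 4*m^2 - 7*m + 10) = (m - 1)/(m + 2)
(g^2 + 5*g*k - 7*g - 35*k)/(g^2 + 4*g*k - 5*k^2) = (g - 7)/(g - k)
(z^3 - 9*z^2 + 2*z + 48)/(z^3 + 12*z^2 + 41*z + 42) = (z^2 - 11*z + 24)/(z^2 + 10*z + 21)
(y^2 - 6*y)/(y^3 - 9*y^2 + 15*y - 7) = y*(y - 6)/(y^3 - 9*y^2 + 15*y - 7)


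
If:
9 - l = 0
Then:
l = 9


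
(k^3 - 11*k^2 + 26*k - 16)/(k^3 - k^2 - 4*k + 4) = (k - 8)/(k + 2)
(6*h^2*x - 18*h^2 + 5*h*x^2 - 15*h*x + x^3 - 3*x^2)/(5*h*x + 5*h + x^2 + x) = (6*h^2*x - 18*h^2 + 5*h*x^2 - 15*h*x + x^3 - 3*x^2)/(5*h*x + 5*h + x^2 + x)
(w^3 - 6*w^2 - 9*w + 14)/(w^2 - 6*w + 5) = (w^2 - 5*w - 14)/(w - 5)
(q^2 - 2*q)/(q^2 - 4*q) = (q - 2)/(q - 4)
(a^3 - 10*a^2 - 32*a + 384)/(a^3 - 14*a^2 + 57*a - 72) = (a^2 - 2*a - 48)/(a^2 - 6*a + 9)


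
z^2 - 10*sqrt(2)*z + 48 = (z - 6*sqrt(2))*(z - 4*sqrt(2))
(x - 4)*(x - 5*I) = x^2 - 4*x - 5*I*x + 20*I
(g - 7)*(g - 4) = g^2 - 11*g + 28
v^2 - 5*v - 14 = (v - 7)*(v + 2)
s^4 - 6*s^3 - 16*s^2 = s^2*(s - 8)*(s + 2)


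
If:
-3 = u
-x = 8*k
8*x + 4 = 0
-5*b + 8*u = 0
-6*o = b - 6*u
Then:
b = -24/5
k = 1/16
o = -11/5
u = -3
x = -1/2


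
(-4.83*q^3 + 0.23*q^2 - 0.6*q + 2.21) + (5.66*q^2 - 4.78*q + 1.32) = -4.83*q^3 + 5.89*q^2 - 5.38*q + 3.53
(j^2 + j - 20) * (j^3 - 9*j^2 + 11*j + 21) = j^5 - 8*j^4 - 18*j^3 + 212*j^2 - 199*j - 420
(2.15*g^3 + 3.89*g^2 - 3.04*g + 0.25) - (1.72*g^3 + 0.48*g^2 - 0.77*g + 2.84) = 0.43*g^3 + 3.41*g^2 - 2.27*g - 2.59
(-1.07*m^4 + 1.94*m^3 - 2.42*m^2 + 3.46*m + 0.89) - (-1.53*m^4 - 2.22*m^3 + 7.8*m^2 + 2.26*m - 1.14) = 0.46*m^4 + 4.16*m^3 - 10.22*m^2 + 1.2*m + 2.03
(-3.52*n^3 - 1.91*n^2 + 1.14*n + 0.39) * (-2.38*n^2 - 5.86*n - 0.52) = 8.3776*n^5 + 25.173*n^4 + 10.3098*n^3 - 6.6154*n^2 - 2.8782*n - 0.2028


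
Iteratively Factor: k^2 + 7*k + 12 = (k + 3)*(k + 4)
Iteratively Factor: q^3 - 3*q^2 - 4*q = (q + 1)*(q^2 - 4*q) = q*(q + 1)*(q - 4)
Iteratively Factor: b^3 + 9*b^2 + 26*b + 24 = (b + 3)*(b^2 + 6*b + 8) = (b + 2)*(b + 3)*(b + 4)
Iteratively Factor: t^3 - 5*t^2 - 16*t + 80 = (t - 4)*(t^2 - t - 20) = (t - 5)*(t - 4)*(t + 4)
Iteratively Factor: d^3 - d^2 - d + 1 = (d - 1)*(d^2 - 1) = (d - 1)*(d + 1)*(d - 1)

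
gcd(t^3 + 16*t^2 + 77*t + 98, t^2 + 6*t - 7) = t + 7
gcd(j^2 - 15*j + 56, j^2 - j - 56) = j - 8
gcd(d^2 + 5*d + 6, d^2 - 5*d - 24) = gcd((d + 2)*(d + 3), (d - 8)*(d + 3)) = d + 3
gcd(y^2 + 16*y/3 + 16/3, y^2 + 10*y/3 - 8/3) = y + 4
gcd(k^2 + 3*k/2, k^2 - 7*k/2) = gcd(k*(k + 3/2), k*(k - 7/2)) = k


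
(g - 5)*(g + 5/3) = g^2 - 10*g/3 - 25/3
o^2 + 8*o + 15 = (o + 3)*(o + 5)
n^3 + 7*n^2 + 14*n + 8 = (n + 1)*(n + 2)*(n + 4)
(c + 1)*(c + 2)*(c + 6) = c^3 + 9*c^2 + 20*c + 12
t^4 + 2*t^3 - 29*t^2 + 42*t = t*(t - 3)*(t - 2)*(t + 7)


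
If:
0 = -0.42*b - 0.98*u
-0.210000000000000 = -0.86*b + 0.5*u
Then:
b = 0.20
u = -0.08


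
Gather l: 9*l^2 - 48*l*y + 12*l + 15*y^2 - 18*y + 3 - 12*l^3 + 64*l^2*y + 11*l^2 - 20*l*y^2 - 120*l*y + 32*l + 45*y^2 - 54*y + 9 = -12*l^3 + l^2*(64*y + 20) + l*(-20*y^2 - 168*y + 44) + 60*y^2 - 72*y + 12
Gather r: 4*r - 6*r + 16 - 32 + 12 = -2*r - 4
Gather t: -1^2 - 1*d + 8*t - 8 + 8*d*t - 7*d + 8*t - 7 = -8*d + t*(8*d + 16) - 16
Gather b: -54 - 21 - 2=-77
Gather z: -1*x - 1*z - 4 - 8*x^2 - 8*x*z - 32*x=-8*x^2 - 33*x + z*(-8*x - 1) - 4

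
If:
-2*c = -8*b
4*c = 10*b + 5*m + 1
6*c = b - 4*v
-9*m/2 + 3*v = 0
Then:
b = 6/151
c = 24/151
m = -23/151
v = -69/302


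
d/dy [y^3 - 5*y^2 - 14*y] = 3*y^2 - 10*y - 14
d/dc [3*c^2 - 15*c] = 6*c - 15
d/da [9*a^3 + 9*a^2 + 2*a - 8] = 27*a^2 + 18*a + 2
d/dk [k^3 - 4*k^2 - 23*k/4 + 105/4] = 3*k^2 - 8*k - 23/4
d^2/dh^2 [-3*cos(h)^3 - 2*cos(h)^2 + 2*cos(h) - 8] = cos(h)/4 + 4*cos(2*h) + 27*cos(3*h)/4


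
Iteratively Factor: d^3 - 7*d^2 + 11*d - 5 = (d - 1)*(d^2 - 6*d + 5) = (d - 1)^2*(d - 5)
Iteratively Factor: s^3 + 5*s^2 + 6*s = (s)*(s^2 + 5*s + 6) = s*(s + 3)*(s + 2)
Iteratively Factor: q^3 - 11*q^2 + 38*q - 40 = (q - 2)*(q^2 - 9*q + 20) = (q - 4)*(q - 2)*(q - 5)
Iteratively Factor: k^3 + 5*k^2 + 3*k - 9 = (k + 3)*(k^2 + 2*k - 3) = (k + 3)^2*(k - 1)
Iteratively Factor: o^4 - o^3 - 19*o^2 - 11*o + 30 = (o + 3)*(o^3 - 4*o^2 - 7*o + 10) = (o - 5)*(o + 3)*(o^2 + o - 2) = (o - 5)*(o - 1)*(o + 3)*(o + 2)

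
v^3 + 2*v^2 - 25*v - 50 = (v - 5)*(v + 2)*(v + 5)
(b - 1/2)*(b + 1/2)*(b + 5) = b^3 + 5*b^2 - b/4 - 5/4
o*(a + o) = a*o + o^2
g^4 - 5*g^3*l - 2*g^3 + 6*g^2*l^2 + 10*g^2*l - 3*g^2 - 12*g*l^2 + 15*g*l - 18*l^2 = (g - 3)*(g + 1)*(g - 3*l)*(g - 2*l)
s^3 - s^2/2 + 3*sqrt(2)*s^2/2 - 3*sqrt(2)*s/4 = s*(s - 1/2)*(s + 3*sqrt(2)/2)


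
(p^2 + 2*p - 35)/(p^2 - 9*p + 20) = (p + 7)/(p - 4)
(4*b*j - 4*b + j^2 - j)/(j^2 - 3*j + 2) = (4*b + j)/(j - 2)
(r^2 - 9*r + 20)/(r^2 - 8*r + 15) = (r - 4)/(r - 3)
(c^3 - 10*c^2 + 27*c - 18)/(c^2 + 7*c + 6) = (c^3 - 10*c^2 + 27*c - 18)/(c^2 + 7*c + 6)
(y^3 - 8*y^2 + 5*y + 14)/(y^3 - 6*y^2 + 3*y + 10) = (y - 7)/(y - 5)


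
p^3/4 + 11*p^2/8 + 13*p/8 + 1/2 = (p/4 + 1)*(p + 1/2)*(p + 1)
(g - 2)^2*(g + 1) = g^3 - 3*g^2 + 4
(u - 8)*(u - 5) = u^2 - 13*u + 40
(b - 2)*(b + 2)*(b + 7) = b^3 + 7*b^2 - 4*b - 28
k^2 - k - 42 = (k - 7)*(k + 6)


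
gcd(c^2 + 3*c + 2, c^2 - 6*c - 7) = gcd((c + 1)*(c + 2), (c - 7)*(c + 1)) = c + 1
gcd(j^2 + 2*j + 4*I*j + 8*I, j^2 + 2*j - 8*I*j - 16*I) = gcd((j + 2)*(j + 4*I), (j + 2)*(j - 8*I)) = j + 2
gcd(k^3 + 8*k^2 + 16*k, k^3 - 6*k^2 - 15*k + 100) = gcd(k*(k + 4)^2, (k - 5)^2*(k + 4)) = k + 4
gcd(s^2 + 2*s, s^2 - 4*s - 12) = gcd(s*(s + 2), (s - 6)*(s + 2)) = s + 2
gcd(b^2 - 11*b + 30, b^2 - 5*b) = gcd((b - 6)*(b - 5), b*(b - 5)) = b - 5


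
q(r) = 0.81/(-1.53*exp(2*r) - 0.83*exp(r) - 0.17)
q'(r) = 0.81*(3.06*exp(2*r) + 0.83*exp(r))/(-1.53*exp(2*r) - 0.83*exp(r) - 0.17)^2 = (2.4786*exp(r) + 0.6723)*exp(r)/(1.53*exp(2*r) + 0.83*exp(r) + 0.17)^2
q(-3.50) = -4.12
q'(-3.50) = 0.58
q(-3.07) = -3.82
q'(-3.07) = 0.81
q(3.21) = -0.00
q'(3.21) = 0.00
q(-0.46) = -0.62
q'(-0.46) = 0.83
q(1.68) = -0.02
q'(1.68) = 0.03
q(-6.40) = -4.73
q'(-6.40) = 0.04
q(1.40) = -0.03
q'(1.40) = 0.05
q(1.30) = -0.03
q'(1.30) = 0.06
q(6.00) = 0.00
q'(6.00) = 0.00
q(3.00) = 0.00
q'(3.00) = 0.00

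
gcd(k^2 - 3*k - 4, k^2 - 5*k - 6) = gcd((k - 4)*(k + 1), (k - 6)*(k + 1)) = k + 1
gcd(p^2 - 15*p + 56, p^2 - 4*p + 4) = 1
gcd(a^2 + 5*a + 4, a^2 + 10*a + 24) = a + 4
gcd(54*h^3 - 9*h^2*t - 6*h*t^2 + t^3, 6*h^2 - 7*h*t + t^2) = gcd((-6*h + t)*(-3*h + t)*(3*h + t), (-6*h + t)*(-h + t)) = -6*h + t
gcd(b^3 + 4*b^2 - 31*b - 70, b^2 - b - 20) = b - 5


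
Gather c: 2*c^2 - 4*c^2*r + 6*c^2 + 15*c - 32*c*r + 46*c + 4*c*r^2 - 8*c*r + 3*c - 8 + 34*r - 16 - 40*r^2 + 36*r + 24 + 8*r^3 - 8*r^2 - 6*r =c^2*(8 - 4*r) + c*(4*r^2 - 40*r + 64) + 8*r^3 - 48*r^2 + 64*r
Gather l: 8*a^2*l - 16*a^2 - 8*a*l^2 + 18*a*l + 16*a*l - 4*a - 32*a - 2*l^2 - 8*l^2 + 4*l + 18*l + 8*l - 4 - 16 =-16*a^2 - 36*a + l^2*(-8*a - 10) + l*(8*a^2 + 34*a + 30) - 20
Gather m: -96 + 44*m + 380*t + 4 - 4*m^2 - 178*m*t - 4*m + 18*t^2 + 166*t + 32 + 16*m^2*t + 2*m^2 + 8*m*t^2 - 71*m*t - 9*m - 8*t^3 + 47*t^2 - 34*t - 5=m^2*(16*t - 2) + m*(8*t^2 - 249*t + 31) - 8*t^3 + 65*t^2 + 512*t - 65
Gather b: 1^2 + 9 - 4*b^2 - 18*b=-4*b^2 - 18*b + 10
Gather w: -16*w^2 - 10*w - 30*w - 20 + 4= -16*w^2 - 40*w - 16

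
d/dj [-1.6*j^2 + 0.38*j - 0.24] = 0.38 - 3.2*j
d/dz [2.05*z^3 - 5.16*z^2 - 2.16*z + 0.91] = 6.15*z^2 - 10.32*z - 2.16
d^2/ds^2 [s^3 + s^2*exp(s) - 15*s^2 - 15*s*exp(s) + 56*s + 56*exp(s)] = s^2*exp(s) - 11*s*exp(s) + 6*s + 28*exp(s) - 30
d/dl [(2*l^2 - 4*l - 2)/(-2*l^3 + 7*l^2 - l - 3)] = 2*(2*l^4 - 8*l^3 + 7*l^2 + 8*l + 5)/(4*l^6 - 28*l^5 + 53*l^4 - 2*l^3 - 41*l^2 + 6*l + 9)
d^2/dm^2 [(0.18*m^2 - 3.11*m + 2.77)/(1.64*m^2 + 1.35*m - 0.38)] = (4.44089209850063e-16*m^4 - 17.526352*m^3 + 45.374208*m^2 + 25.167768*m + 10.410302)/(4.410944*m^6 + 10.89288*m^5 + 5.900556*m^4 - 2.587545*m^3 - 1.367202*m^2 + 0.58482*m - 0.054872)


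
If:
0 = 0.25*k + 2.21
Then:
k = -8.84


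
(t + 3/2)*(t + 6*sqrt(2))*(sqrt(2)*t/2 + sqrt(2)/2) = sqrt(2)*t^3/2 + 5*sqrt(2)*t^2/4 + 6*t^2 + 3*sqrt(2)*t/4 + 15*t + 9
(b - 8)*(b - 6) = b^2 - 14*b + 48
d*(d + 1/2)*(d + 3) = d^3 + 7*d^2/2 + 3*d/2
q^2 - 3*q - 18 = (q - 6)*(q + 3)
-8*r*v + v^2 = v*(-8*r + v)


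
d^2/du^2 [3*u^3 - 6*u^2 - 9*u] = 18*u - 12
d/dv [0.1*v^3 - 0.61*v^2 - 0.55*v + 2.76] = 0.3*v^2 - 1.22*v - 0.55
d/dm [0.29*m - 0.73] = 0.290000000000000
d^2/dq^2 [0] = 0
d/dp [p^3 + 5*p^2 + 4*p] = 3*p^2 + 10*p + 4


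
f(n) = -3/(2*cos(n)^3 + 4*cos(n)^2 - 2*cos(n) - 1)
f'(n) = -3*(6*sin(n)*cos(n)^2 + 8*sin(n)*cos(n) - 2*sin(n))/(2*cos(n)^3 + 4*cos(n)^2 - 2*cos(n) - 1)^2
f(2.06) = -4.87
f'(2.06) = 30.99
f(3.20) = -1.00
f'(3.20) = -0.08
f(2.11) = -3.70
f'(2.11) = 17.73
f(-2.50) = -1.40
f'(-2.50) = -1.78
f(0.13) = -1.03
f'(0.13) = -0.55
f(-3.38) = -1.04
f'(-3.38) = 0.35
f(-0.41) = -1.45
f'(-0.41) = 2.89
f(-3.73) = -1.32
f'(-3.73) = 1.44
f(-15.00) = -1.54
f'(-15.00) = -2.37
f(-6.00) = -1.18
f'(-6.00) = -1.46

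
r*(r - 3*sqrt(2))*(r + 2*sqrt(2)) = r^3 - sqrt(2)*r^2 - 12*r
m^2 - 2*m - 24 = (m - 6)*(m + 4)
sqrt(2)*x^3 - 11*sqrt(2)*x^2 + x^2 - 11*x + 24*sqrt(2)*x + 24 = (x - 8)*(x - 3)*(sqrt(2)*x + 1)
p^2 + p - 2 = (p - 1)*(p + 2)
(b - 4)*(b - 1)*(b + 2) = b^3 - 3*b^2 - 6*b + 8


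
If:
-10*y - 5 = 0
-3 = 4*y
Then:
No Solution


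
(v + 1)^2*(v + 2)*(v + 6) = v^4 + 10*v^3 + 29*v^2 + 32*v + 12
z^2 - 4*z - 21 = (z - 7)*(z + 3)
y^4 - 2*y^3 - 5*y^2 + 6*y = y*(y - 3)*(y - 1)*(y + 2)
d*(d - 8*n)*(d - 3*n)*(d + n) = d^4 - 10*d^3*n + 13*d^2*n^2 + 24*d*n^3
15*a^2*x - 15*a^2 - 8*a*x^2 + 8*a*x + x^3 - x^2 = (-5*a + x)*(-3*a + x)*(x - 1)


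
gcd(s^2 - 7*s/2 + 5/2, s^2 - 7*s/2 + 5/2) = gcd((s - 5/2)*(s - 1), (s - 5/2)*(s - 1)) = s^2 - 7*s/2 + 5/2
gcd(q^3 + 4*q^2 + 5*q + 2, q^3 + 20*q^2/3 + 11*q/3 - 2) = q + 1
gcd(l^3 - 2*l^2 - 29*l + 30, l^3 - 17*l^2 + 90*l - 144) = l - 6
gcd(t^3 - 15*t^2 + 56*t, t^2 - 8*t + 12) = 1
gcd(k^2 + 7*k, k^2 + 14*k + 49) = k + 7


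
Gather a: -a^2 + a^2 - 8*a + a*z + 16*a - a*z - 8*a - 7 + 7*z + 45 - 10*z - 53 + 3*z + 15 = 0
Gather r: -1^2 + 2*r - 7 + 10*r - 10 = 12*r - 18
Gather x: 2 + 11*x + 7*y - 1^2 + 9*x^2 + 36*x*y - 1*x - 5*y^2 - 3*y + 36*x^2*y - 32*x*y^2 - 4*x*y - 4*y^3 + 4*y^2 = x^2*(36*y + 9) + x*(-32*y^2 + 32*y + 10) - 4*y^3 - y^2 + 4*y + 1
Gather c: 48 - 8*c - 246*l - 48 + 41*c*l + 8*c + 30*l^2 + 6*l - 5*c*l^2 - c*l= c*(-5*l^2 + 40*l) + 30*l^2 - 240*l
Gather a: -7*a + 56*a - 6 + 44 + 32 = 49*a + 70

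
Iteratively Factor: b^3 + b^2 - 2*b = (b - 1)*(b^2 + 2*b) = (b - 1)*(b + 2)*(b)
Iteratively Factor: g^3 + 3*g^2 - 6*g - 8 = (g + 4)*(g^2 - g - 2) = (g + 1)*(g + 4)*(g - 2)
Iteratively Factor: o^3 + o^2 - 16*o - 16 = (o + 4)*(o^2 - 3*o - 4) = (o - 4)*(o + 4)*(o + 1)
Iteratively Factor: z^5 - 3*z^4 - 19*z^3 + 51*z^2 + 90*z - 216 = (z + 3)*(z^4 - 6*z^3 - z^2 + 54*z - 72) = (z - 2)*(z + 3)*(z^3 - 4*z^2 - 9*z + 36) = (z - 4)*(z - 2)*(z + 3)*(z^2 - 9) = (z - 4)*(z - 2)*(z + 3)^2*(z - 3)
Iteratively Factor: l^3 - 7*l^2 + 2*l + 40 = (l + 2)*(l^2 - 9*l + 20) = (l - 4)*(l + 2)*(l - 5)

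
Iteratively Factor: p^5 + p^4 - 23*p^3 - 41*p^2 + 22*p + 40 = (p - 1)*(p^4 + 2*p^3 - 21*p^2 - 62*p - 40) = (p - 1)*(p + 4)*(p^3 - 2*p^2 - 13*p - 10) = (p - 1)*(p + 1)*(p + 4)*(p^2 - 3*p - 10) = (p - 5)*(p - 1)*(p + 1)*(p + 4)*(p + 2)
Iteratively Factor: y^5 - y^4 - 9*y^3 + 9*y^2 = (y)*(y^4 - y^3 - 9*y^2 + 9*y) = y*(y - 3)*(y^3 + 2*y^2 - 3*y) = y*(y - 3)*(y + 3)*(y^2 - y) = y*(y - 3)*(y - 1)*(y + 3)*(y)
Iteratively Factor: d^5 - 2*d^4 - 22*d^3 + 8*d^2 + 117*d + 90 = (d + 1)*(d^4 - 3*d^3 - 19*d^2 + 27*d + 90) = (d + 1)*(d + 3)*(d^3 - 6*d^2 - d + 30) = (d - 5)*(d + 1)*(d + 3)*(d^2 - d - 6) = (d - 5)*(d + 1)*(d + 2)*(d + 3)*(d - 3)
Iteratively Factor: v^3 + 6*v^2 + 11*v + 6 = (v + 3)*(v^2 + 3*v + 2) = (v + 2)*(v + 3)*(v + 1)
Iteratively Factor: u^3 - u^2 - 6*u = (u)*(u^2 - u - 6) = u*(u - 3)*(u + 2)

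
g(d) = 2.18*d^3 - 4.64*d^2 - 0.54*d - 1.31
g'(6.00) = 179.22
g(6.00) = 299.29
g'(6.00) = 179.22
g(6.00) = 299.29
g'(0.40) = -3.21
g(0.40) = -2.13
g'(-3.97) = 139.38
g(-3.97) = -208.70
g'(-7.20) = 405.31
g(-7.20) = -1051.64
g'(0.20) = -2.13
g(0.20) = -1.59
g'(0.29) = -2.68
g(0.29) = -1.80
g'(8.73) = 416.88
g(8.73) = 1090.79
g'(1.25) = -1.92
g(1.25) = -4.98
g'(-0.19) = 1.46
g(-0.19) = -1.39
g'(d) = 6.54*d^2 - 9.28*d - 0.54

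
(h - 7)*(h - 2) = h^2 - 9*h + 14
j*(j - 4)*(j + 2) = j^3 - 2*j^2 - 8*j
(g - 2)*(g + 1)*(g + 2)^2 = g^4 + 3*g^3 - 2*g^2 - 12*g - 8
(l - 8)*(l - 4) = l^2 - 12*l + 32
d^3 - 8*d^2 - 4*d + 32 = (d - 8)*(d - 2)*(d + 2)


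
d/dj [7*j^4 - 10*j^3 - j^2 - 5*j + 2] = 28*j^3 - 30*j^2 - 2*j - 5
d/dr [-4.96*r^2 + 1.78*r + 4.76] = 1.78 - 9.92*r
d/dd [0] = 0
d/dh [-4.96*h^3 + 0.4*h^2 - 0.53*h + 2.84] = -14.88*h^2 + 0.8*h - 0.53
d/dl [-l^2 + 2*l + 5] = 2 - 2*l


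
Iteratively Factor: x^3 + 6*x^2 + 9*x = (x)*(x^2 + 6*x + 9) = x*(x + 3)*(x + 3)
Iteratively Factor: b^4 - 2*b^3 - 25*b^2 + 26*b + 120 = (b + 4)*(b^3 - 6*b^2 - b + 30) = (b - 5)*(b + 4)*(b^2 - b - 6) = (b - 5)*(b + 2)*(b + 4)*(b - 3)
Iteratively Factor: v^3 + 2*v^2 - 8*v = (v)*(v^2 + 2*v - 8) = v*(v + 4)*(v - 2)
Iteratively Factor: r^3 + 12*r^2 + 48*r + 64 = (r + 4)*(r^2 + 8*r + 16) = (r + 4)^2*(r + 4)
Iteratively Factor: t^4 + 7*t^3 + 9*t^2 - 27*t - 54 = (t + 3)*(t^3 + 4*t^2 - 3*t - 18) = (t - 2)*(t + 3)*(t^2 + 6*t + 9) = (t - 2)*(t + 3)^2*(t + 3)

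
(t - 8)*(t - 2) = t^2 - 10*t + 16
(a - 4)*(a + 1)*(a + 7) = a^3 + 4*a^2 - 25*a - 28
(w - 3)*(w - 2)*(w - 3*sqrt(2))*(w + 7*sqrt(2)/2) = w^4 - 5*w^3 + sqrt(2)*w^3/2 - 15*w^2 - 5*sqrt(2)*w^2/2 + 3*sqrt(2)*w + 105*w - 126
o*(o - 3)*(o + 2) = o^3 - o^2 - 6*o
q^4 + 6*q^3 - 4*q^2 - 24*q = q*(q - 2)*(q + 2)*(q + 6)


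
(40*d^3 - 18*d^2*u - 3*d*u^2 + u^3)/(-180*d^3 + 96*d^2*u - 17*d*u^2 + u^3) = (-8*d^2 + 2*d*u + u^2)/(36*d^2 - 12*d*u + u^2)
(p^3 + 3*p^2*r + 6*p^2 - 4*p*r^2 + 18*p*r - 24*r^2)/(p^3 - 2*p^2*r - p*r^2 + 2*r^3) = (p^2 + 4*p*r + 6*p + 24*r)/(p^2 - p*r - 2*r^2)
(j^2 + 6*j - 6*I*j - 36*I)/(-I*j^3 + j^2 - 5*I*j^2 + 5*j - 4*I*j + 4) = (I*j^2 + 6*j*(1 + I) + 36)/(j^3 + j^2*(5 + I) + j*(4 + 5*I) + 4*I)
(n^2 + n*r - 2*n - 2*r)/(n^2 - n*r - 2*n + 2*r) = (-n - r)/(-n + r)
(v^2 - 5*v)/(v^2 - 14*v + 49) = v*(v - 5)/(v^2 - 14*v + 49)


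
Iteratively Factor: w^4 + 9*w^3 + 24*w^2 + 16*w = (w + 4)*(w^3 + 5*w^2 + 4*w) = w*(w + 4)*(w^2 + 5*w + 4) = w*(w + 1)*(w + 4)*(w + 4)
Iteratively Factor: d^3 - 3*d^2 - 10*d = (d)*(d^2 - 3*d - 10) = d*(d + 2)*(d - 5)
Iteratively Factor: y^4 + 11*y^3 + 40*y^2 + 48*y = (y + 4)*(y^3 + 7*y^2 + 12*y) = (y + 3)*(y + 4)*(y^2 + 4*y) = y*(y + 3)*(y + 4)*(y + 4)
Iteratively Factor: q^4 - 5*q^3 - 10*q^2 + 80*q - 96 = (q - 2)*(q^3 - 3*q^2 - 16*q + 48) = (q - 3)*(q - 2)*(q^2 - 16) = (q - 4)*(q - 3)*(q - 2)*(q + 4)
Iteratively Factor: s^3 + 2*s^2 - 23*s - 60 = (s + 4)*(s^2 - 2*s - 15) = (s + 3)*(s + 4)*(s - 5)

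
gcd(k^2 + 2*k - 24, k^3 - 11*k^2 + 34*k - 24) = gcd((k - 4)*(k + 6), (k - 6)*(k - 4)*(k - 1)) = k - 4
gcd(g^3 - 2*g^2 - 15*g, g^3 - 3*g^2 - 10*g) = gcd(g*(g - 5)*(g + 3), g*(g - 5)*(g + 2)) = g^2 - 5*g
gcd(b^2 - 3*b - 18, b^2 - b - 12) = b + 3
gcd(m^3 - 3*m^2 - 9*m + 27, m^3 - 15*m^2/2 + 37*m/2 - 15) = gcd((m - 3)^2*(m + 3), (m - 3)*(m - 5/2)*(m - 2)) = m - 3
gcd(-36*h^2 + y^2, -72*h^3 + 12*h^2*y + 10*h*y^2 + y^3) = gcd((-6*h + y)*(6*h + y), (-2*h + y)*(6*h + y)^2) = 6*h + y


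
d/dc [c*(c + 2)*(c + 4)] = 3*c^2 + 12*c + 8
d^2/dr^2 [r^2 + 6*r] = 2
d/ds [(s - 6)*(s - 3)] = 2*s - 9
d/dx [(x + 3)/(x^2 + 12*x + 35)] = (x^2 + 12*x - 2*(x + 3)*(x + 6) + 35)/(x^2 + 12*x + 35)^2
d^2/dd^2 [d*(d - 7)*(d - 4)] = 6*d - 22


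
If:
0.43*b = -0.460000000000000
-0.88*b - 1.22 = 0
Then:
No Solution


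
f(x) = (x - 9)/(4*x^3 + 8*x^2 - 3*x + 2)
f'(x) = (x - 9)*(-12*x^2 - 16*x + 3)/(4*x^3 + 8*x^2 - 3*x + 2)^2 + 1/(4*x^3 + 8*x^2 - 3*x + 2) = (4*x^3 + 8*x^2 - 3*x - (x - 9)*(12*x^2 + 16*x - 3) + 2)/(4*x^3 + 8*x^2 - 3*x + 2)^2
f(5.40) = -0.00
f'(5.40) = 0.00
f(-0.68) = -1.49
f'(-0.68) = -1.77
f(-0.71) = -1.44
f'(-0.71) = -1.63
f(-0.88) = -1.22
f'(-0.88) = -1.05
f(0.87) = -1.01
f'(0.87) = 2.62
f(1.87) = -0.14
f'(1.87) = 0.21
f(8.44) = -0.00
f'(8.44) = 0.00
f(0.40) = -3.68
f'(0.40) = 8.81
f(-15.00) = 0.00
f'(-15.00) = 0.00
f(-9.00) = 0.01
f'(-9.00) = 0.00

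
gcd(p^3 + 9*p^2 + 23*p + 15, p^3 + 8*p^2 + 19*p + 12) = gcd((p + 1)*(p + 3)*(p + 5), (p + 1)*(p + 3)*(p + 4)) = p^2 + 4*p + 3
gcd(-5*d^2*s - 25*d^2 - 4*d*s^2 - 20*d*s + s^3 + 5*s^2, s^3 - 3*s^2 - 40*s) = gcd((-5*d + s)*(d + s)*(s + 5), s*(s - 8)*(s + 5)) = s + 5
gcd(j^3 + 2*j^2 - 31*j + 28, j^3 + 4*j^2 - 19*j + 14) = j^2 + 6*j - 7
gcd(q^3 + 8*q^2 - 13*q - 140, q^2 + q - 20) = q^2 + q - 20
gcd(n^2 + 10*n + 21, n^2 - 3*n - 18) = n + 3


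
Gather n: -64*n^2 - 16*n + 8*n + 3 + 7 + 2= -64*n^2 - 8*n + 12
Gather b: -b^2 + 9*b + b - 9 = -b^2 + 10*b - 9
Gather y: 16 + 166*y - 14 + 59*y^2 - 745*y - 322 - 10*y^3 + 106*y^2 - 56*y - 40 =-10*y^3 + 165*y^2 - 635*y - 360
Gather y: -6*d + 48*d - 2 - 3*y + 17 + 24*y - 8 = 42*d + 21*y + 7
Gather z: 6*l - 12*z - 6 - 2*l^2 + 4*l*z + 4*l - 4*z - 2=-2*l^2 + 10*l + z*(4*l - 16) - 8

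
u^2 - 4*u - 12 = (u - 6)*(u + 2)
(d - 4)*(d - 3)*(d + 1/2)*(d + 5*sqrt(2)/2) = d^4 - 13*d^3/2 + 5*sqrt(2)*d^3/2 - 65*sqrt(2)*d^2/4 + 17*d^2/2 + 6*d + 85*sqrt(2)*d/4 + 15*sqrt(2)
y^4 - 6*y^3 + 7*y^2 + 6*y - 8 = (y - 4)*(y - 2)*(y - 1)*(y + 1)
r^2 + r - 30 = (r - 5)*(r + 6)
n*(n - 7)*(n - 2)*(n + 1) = n^4 - 8*n^3 + 5*n^2 + 14*n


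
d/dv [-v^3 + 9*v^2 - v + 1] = -3*v^2 + 18*v - 1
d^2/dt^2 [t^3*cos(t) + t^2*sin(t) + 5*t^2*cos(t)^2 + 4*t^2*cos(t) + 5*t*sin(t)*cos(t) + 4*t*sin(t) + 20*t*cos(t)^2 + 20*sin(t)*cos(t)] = -t^3*cos(t) - 7*t^2*sin(t) - 4*t^2*cos(t) - 10*t^2*cos(2*t) - 20*t*sin(t) - 30*t*sin(2*t) + 10*t*cos(t) - 40*t*cos(2*t) + 2*sin(t) - 80*sin(2*t) + 16*cos(t) + 15*cos(2*t) + 5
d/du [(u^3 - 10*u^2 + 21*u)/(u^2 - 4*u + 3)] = (u^2 - 2*u + 7)/(u^2 - 2*u + 1)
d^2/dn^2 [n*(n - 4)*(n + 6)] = 6*n + 4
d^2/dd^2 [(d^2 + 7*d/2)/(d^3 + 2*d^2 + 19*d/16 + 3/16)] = 16*(512*d^6 + 5376*d^5 + 8928*d^4 + 3152*d^3 - 2592*d^2 - 2016*d - 381)/(4096*d^9 + 24576*d^8 + 63744*d^7 + 93440*d^6 + 84912*d^5 + 49344*d^4 + 18235*d^3 + 4113*d^2 + 513*d + 27)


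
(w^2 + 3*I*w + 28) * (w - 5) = w^3 - 5*w^2 + 3*I*w^2 + 28*w - 15*I*w - 140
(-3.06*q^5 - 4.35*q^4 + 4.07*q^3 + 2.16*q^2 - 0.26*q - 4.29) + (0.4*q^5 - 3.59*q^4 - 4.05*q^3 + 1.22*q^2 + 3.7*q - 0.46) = -2.66*q^5 - 7.94*q^4 + 0.0200000000000005*q^3 + 3.38*q^2 + 3.44*q - 4.75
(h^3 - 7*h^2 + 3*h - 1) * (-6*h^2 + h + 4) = -6*h^5 + 43*h^4 - 21*h^3 - 19*h^2 + 11*h - 4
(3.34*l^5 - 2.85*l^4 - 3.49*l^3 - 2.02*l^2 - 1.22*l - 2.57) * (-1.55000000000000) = -5.177*l^5 + 4.4175*l^4 + 5.4095*l^3 + 3.131*l^2 + 1.891*l + 3.9835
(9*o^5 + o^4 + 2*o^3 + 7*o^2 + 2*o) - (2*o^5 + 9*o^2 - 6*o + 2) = 7*o^5 + o^4 + 2*o^3 - 2*o^2 + 8*o - 2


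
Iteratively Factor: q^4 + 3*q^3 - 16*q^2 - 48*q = (q - 4)*(q^3 + 7*q^2 + 12*q) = q*(q - 4)*(q^2 + 7*q + 12) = q*(q - 4)*(q + 4)*(q + 3)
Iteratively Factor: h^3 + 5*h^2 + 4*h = (h + 4)*(h^2 + h) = h*(h + 4)*(h + 1)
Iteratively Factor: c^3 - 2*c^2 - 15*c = (c + 3)*(c^2 - 5*c) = (c - 5)*(c + 3)*(c)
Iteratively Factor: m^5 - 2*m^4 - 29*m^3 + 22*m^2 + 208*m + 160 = (m + 4)*(m^4 - 6*m^3 - 5*m^2 + 42*m + 40) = (m + 1)*(m + 4)*(m^3 - 7*m^2 + 2*m + 40) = (m - 4)*(m + 1)*(m + 4)*(m^2 - 3*m - 10) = (m - 4)*(m + 1)*(m + 2)*(m + 4)*(m - 5)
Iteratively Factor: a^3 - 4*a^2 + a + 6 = (a + 1)*(a^2 - 5*a + 6) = (a - 2)*(a + 1)*(a - 3)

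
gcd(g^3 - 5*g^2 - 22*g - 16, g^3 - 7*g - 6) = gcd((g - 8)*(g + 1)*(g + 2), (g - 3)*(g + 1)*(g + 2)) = g^2 + 3*g + 2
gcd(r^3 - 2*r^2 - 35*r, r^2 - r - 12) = 1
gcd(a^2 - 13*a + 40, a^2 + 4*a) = 1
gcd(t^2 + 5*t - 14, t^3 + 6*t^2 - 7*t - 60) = 1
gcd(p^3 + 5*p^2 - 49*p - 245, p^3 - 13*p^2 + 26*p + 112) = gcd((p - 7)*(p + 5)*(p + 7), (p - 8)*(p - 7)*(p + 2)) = p - 7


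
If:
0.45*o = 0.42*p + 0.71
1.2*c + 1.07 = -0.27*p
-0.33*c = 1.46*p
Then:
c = -0.94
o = 1.78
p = 0.21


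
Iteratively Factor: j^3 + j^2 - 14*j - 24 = (j - 4)*(j^2 + 5*j + 6) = (j - 4)*(j + 2)*(j + 3)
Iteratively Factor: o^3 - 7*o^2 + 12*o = (o)*(o^2 - 7*o + 12) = o*(o - 3)*(o - 4)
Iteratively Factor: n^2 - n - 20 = (n - 5)*(n + 4)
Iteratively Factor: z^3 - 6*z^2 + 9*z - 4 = (z - 1)*(z^2 - 5*z + 4) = (z - 4)*(z - 1)*(z - 1)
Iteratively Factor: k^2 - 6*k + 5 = (k - 5)*(k - 1)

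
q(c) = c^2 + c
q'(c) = 2*c + 1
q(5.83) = 39.82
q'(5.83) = 12.66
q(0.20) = 0.24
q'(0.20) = 1.40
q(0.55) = 0.85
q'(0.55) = 2.10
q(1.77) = 4.90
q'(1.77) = 4.54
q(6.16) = 44.11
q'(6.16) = 13.32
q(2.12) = 6.61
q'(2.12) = 5.24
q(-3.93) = 11.51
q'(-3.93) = -6.86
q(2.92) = 11.45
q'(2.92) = 6.84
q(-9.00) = 72.00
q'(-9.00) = -17.00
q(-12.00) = 132.00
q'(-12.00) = -23.00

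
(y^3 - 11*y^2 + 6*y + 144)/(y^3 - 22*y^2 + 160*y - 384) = (y + 3)/(y - 8)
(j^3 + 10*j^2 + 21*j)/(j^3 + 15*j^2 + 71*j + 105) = j/(j + 5)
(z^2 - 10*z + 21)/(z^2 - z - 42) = (z - 3)/(z + 6)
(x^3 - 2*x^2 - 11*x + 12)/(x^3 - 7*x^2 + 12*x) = (x^2 + 2*x - 3)/(x*(x - 3))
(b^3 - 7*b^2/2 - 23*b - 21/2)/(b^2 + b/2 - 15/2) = (2*b^2 - 13*b - 7)/(2*b - 5)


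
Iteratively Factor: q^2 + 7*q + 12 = (q + 3)*(q + 4)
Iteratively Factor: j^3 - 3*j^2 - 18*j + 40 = (j + 4)*(j^2 - 7*j + 10) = (j - 2)*(j + 4)*(j - 5)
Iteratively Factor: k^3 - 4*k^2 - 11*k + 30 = (k + 3)*(k^2 - 7*k + 10) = (k - 5)*(k + 3)*(k - 2)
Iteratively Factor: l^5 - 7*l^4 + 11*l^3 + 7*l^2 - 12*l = (l - 4)*(l^4 - 3*l^3 - l^2 + 3*l) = (l - 4)*(l - 3)*(l^3 - l) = (l - 4)*(l - 3)*(l - 1)*(l^2 + l) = l*(l - 4)*(l - 3)*(l - 1)*(l + 1)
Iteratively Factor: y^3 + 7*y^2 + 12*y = (y + 3)*(y^2 + 4*y) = y*(y + 3)*(y + 4)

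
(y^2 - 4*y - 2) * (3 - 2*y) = -2*y^3 + 11*y^2 - 8*y - 6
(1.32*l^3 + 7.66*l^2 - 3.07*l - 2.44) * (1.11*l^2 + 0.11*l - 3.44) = 1.4652*l^5 + 8.6478*l^4 - 7.1059*l^3 - 29.3965*l^2 + 10.2924*l + 8.3936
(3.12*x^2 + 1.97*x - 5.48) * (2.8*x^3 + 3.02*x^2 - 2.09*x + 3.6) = 8.736*x^5 + 14.9384*x^4 - 15.9154*x^3 - 9.4349*x^2 + 18.5452*x - 19.728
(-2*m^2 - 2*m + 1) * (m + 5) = -2*m^3 - 12*m^2 - 9*m + 5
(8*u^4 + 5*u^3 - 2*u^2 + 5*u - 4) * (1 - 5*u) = -40*u^5 - 17*u^4 + 15*u^3 - 27*u^2 + 25*u - 4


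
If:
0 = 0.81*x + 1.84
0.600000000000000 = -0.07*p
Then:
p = -8.57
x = -2.27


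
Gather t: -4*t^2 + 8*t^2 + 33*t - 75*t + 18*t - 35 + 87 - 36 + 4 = 4*t^2 - 24*t + 20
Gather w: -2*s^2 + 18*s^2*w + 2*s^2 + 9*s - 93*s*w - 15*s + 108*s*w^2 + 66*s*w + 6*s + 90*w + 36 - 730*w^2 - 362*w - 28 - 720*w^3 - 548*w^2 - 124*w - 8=-720*w^3 + w^2*(108*s - 1278) + w*(18*s^2 - 27*s - 396)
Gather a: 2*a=2*a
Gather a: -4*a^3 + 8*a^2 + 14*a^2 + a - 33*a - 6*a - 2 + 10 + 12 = -4*a^3 + 22*a^2 - 38*a + 20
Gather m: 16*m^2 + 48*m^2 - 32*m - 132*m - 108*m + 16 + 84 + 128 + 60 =64*m^2 - 272*m + 288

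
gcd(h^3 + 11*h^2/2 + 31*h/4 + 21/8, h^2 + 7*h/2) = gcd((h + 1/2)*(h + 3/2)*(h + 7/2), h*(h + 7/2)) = h + 7/2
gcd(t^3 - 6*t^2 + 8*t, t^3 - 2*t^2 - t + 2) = t - 2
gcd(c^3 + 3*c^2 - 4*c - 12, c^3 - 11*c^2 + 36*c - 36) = c - 2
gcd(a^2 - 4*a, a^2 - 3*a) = a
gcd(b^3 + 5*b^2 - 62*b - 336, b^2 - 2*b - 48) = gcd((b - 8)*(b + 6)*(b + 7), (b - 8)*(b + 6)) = b^2 - 2*b - 48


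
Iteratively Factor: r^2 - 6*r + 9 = (r - 3)*(r - 3)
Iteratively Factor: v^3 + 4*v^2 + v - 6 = (v + 2)*(v^2 + 2*v - 3) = (v - 1)*(v + 2)*(v + 3)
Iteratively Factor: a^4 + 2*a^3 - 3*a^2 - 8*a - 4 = (a + 1)*(a^3 + a^2 - 4*a - 4) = (a - 2)*(a + 1)*(a^2 + 3*a + 2) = (a - 2)*(a + 1)^2*(a + 2)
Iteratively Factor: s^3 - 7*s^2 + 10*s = (s - 2)*(s^2 - 5*s) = (s - 5)*(s - 2)*(s)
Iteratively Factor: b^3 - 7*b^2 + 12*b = (b - 4)*(b^2 - 3*b) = b*(b - 4)*(b - 3)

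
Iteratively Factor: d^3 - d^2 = (d - 1)*(d^2) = d*(d - 1)*(d)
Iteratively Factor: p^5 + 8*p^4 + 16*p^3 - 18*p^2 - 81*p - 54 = (p + 3)*(p^4 + 5*p^3 + p^2 - 21*p - 18) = (p + 3)^2*(p^3 + 2*p^2 - 5*p - 6) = (p - 2)*(p + 3)^2*(p^2 + 4*p + 3) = (p - 2)*(p + 3)^3*(p + 1)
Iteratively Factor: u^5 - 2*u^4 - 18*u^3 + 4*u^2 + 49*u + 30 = (u + 3)*(u^4 - 5*u^3 - 3*u^2 + 13*u + 10) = (u + 1)*(u + 3)*(u^3 - 6*u^2 + 3*u + 10) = (u + 1)^2*(u + 3)*(u^2 - 7*u + 10) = (u - 5)*(u + 1)^2*(u + 3)*(u - 2)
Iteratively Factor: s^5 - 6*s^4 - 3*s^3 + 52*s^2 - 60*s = (s - 2)*(s^4 - 4*s^3 - 11*s^2 + 30*s) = (s - 2)^2*(s^3 - 2*s^2 - 15*s) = (s - 2)^2*(s + 3)*(s^2 - 5*s) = s*(s - 2)^2*(s + 3)*(s - 5)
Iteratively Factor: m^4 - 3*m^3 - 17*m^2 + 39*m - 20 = (m + 4)*(m^3 - 7*m^2 + 11*m - 5) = (m - 1)*(m + 4)*(m^2 - 6*m + 5) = (m - 5)*(m - 1)*(m + 4)*(m - 1)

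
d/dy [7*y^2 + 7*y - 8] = 14*y + 7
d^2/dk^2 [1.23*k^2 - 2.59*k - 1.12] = 2.46000000000000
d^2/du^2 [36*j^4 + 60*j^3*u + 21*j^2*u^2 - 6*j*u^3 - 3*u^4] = 42*j^2 - 36*j*u - 36*u^2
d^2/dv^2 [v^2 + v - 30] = 2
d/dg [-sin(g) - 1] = -cos(g)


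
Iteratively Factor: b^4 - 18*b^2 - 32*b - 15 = (b + 1)*(b^3 - b^2 - 17*b - 15) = (b + 1)*(b + 3)*(b^2 - 4*b - 5) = (b + 1)^2*(b + 3)*(b - 5)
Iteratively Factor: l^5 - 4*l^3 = (l + 2)*(l^4 - 2*l^3) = l*(l + 2)*(l^3 - 2*l^2) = l^2*(l + 2)*(l^2 - 2*l) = l^2*(l - 2)*(l + 2)*(l)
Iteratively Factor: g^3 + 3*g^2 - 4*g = (g)*(g^2 + 3*g - 4) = g*(g - 1)*(g + 4)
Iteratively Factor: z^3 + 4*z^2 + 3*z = (z)*(z^2 + 4*z + 3) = z*(z + 3)*(z + 1)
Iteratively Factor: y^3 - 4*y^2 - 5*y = (y)*(y^2 - 4*y - 5) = y*(y + 1)*(y - 5)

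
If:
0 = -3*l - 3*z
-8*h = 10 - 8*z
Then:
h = z - 5/4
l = -z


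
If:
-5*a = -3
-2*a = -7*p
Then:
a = 3/5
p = 6/35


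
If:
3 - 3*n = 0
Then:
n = 1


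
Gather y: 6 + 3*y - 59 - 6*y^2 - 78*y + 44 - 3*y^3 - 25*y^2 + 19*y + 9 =-3*y^3 - 31*y^2 - 56*y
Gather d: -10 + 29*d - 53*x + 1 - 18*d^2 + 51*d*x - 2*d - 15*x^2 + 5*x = -18*d^2 + d*(51*x + 27) - 15*x^2 - 48*x - 9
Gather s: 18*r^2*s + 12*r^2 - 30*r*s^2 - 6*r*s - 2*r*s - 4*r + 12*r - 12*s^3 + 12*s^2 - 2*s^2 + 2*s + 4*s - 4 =12*r^2 + 8*r - 12*s^3 + s^2*(10 - 30*r) + s*(18*r^2 - 8*r + 6) - 4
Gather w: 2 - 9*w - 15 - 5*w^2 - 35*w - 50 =-5*w^2 - 44*w - 63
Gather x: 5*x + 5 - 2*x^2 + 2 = -2*x^2 + 5*x + 7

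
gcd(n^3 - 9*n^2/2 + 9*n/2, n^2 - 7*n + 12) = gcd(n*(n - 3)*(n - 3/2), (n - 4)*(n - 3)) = n - 3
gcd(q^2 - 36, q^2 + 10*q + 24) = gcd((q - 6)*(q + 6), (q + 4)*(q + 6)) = q + 6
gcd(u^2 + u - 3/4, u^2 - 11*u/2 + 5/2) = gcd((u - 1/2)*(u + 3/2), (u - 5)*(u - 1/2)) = u - 1/2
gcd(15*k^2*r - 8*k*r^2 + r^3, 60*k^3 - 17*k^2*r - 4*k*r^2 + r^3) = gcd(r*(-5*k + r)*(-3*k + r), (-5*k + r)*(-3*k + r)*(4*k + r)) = 15*k^2 - 8*k*r + r^2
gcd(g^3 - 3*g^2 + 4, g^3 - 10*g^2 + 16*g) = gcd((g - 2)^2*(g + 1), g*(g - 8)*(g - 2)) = g - 2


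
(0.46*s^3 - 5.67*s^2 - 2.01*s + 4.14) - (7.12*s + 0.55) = 0.46*s^3 - 5.67*s^2 - 9.13*s + 3.59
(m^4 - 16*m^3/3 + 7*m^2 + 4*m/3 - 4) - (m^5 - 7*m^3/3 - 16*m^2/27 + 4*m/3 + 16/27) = -m^5 + m^4 - 3*m^3 + 205*m^2/27 - 124/27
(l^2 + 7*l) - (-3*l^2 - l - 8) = 4*l^2 + 8*l + 8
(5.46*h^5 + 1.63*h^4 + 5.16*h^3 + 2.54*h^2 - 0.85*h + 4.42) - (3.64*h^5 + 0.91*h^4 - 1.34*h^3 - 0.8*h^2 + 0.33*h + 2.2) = 1.82*h^5 + 0.72*h^4 + 6.5*h^3 + 3.34*h^2 - 1.18*h + 2.22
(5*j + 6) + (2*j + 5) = 7*j + 11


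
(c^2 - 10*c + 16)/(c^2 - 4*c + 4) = (c - 8)/(c - 2)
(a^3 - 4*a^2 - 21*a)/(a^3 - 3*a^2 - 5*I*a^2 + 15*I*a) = (a^2 - 4*a - 21)/(a^2 - 3*a - 5*I*a + 15*I)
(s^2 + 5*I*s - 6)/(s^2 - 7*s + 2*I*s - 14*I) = (s + 3*I)/(s - 7)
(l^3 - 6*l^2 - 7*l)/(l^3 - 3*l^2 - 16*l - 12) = l*(l - 7)/(l^2 - 4*l - 12)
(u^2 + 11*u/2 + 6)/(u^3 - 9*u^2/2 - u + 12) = (u + 4)/(u^2 - 6*u + 8)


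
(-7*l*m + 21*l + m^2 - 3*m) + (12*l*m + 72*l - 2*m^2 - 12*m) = 5*l*m + 93*l - m^2 - 15*m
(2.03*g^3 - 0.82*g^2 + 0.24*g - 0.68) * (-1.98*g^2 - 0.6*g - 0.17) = -4.0194*g^5 + 0.4056*g^4 - 0.3283*g^3 + 1.3418*g^2 + 0.3672*g + 0.1156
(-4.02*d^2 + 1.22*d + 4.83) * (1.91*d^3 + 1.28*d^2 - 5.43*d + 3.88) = -7.6782*d^5 - 2.8154*d^4 + 32.6155*d^3 - 16.0398*d^2 - 21.4933*d + 18.7404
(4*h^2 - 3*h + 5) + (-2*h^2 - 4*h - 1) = 2*h^2 - 7*h + 4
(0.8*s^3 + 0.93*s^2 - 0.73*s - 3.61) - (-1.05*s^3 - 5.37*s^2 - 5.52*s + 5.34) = 1.85*s^3 + 6.3*s^2 + 4.79*s - 8.95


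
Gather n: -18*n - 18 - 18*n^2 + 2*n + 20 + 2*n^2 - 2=-16*n^2 - 16*n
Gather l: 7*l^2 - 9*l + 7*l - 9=7*l^2 - 2*l - 9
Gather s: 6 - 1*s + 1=7 - s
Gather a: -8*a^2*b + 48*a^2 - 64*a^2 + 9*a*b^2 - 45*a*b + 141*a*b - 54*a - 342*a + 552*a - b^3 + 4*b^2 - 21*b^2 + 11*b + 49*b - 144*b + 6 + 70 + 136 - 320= a^2*(-8*b - 16) + a*(9*b^2 + 96*b + 156) - b^3 - 17*b^2 - 84*b - 108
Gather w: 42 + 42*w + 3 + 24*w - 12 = 66*w + 33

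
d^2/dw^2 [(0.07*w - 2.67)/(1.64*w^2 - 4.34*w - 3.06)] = ((9.3652 - 0.6888*w)*(-1.64*w^2 + 4.34*w + 3.06) - (0.07*w - 2.67)*(3.28*w - 4.34)*(6.56*w - 8.68))/(-1.64*w^2 + 4.34*w + 3.06)^3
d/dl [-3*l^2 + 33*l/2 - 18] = 33/2 - 6*l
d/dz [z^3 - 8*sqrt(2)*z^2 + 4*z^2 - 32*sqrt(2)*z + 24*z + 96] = 3*z^2 - 16*sqrt(2)*z + 8*z - 32*sqrt(2) + 24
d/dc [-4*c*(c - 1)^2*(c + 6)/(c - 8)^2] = 8*(-c^4 + 14*c^3 + 48*c^2 - 85*c + 24)/(c^3 - 24*c^2 + 192*c - 512)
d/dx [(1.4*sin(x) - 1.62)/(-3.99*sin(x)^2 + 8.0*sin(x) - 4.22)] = (5.586*sin(x)^2 - 12.9276*sin(x) + 7.052)*cos(x)/(15.9201*sin(x)^4 - 63.84*sin(x)^3 + 97.6756*sin(x)^2 - 67.52*sin(x) + 17.8084)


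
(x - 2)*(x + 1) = x^2 - x - 2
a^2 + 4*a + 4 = (a + 2)^2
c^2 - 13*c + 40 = (c - 8)*(c - 5)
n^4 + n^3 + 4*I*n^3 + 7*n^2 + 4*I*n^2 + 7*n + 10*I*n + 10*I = (n + 1)*(n - 2*I)*(n + I)*(n + 5*I)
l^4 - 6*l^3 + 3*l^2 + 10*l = l*(l - 5)*(l - 2)*(l + 1)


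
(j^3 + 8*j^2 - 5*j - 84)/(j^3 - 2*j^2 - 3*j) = (j^2 + 11*j + 28)/(j*(j + 1))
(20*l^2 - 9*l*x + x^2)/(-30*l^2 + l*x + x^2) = (-4*l + x)/(6*l + x)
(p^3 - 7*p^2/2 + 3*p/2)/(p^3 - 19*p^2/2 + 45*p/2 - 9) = p/(p - 6)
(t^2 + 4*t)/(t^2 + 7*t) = (t + 4)/(t + 7)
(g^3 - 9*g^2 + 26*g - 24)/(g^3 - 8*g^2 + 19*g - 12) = (g - 2)/(g - 1)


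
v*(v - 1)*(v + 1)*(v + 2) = v^4 + 2*v^3 - v^2 - 2*v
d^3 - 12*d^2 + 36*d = d*(d - 6)^2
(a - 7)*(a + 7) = a^2 - 49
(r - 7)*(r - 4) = r^2 - 11*r + 28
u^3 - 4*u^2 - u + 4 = (u - 4)*(u - 1)*(u + 1)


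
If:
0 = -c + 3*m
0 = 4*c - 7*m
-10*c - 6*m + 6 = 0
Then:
No Solution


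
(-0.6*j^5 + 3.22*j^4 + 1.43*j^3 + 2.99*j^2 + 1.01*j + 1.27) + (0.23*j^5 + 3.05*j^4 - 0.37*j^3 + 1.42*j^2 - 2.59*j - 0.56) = -0.37*j^5 + 6.27*j^4 + 1.06*j^3 + 4.41*j^2 - 1.58*j + 0.71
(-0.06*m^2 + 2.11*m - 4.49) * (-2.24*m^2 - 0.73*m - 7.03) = 0.1344*m^4 - 4.6826*m^3 + 8.9391*m^2 - 11.5556*m + 31.5647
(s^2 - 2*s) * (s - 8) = s^3 - 10*s^2 + 16*s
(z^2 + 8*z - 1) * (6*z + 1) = 6*z^3 + 49*z^2 + 2*z - 1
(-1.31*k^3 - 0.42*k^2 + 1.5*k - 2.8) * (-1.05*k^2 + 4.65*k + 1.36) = 1.3755*k^5 - 5.6505*k^4 - 5.3096*k^3 + 9.3438*k^2 - 10.98*k - 3.808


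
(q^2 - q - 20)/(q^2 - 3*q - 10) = (q + 4)/(q + 2)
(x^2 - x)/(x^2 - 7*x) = (x - 1)/(x - 7)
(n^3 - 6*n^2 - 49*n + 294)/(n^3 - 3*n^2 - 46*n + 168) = (n - 7)/(n - 4)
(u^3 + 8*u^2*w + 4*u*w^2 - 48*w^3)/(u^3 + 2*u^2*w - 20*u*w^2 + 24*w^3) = (u + 4*w)/(u - 2*w)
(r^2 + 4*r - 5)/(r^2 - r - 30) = (r - 1)/(r - 6)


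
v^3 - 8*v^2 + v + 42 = (v - 7)*(v - 3)*(v + 2)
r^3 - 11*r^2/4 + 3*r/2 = r*(r - 2)*(r - 3/4)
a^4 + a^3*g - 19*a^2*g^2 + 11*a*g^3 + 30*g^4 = (a - 3*g)*(a - 2*g)*(a + g)*(a + 5*g)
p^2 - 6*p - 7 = (p - 7)*(p + 1)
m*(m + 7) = m^2 + 7*m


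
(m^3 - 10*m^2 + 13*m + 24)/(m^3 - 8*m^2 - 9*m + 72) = (m + 1)/(m + 3)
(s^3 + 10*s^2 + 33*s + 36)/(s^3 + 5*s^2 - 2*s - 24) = (s + 3)/(s - 2)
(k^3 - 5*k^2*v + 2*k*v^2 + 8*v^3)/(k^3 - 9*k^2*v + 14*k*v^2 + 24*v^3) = (-k + 2*v)/(-k + 6*v)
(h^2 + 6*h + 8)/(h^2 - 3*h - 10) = (h + 4)/(h - 5)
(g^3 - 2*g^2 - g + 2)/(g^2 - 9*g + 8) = (g^2 - g - 2)/(g - 8)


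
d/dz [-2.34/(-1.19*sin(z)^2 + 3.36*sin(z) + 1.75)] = (7.8624 - 5.5692*sin(z))*cos(z)/(-1.19*sin(z)^2 + 3.36*sin(z) + 1.75)^2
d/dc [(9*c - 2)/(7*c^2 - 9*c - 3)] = (-63*c^2 + 28*c - 45)/(49*c^4 - 126*c^3 + 39*c^2 + 54*c + 9)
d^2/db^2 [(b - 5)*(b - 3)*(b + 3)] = 6*b - 10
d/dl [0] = 0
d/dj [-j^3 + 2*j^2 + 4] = j*(4 - 3*j)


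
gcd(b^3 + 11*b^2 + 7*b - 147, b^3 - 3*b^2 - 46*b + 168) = b + 7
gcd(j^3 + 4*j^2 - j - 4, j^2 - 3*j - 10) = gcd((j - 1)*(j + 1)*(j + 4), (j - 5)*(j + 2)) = 1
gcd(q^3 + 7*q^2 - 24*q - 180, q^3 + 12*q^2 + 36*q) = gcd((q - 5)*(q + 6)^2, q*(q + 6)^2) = q^2 + 12*q + 36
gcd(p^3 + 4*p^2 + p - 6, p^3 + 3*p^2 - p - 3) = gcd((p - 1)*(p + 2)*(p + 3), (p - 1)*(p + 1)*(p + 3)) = p^2 + 2*p - 3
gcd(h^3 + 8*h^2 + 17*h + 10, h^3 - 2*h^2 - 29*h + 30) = h + 5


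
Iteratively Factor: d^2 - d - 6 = (d + 2)*(d - 3)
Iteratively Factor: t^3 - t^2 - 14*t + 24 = (t - 2)*(t^2 + t - 12) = (t - 3)*(t - 2)*(t + 4)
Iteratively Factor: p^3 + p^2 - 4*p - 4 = (p + 1)*(p^2 - 4) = (p - 2)*(p + 1)*(p + 2)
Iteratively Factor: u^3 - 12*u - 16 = (u - 4)*(u^2 + 4*u + 4) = (u - 4)*(u + 2)*(u + 2)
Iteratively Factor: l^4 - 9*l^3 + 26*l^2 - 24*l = (l - 2)*(l^3 - 7*l^2 + 12*l) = l*(l - 2)*(l^2 - 7*l + 12) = l*(l - 4)*(l - 2)*(l - 3)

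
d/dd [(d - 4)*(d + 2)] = 2*d - 2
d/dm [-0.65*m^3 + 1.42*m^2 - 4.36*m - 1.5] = -1.95*m^2 + 2.84*m - 4.36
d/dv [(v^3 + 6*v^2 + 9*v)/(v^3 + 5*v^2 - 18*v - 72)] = (-v^2 - 48*v - 72)/(v^4 + 4*v^3 - 44*v^2 - 96*v + 576)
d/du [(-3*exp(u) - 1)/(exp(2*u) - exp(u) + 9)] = ((2*exp(u) - 1)*(3*exp(u) + 1) - 3*exp(2*u) + 3*exp(u) - 27)*exp(u)/(exp(2*u) - exp(u) + 9)^2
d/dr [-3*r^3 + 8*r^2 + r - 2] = -9*r^2 + 16*r + 1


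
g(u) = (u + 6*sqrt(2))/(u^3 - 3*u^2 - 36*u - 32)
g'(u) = (u + 6*sqrt(2))*(-3*u^2 + 6*u + 36)/(u^3 - 3*u^2 - 36*u - 32)^2 + 1/(u^3 - 3*u^2 - 36*u - 32) = (u^3 - 3*u^2 - 36*u + 3*(u + 6*sqrt(2))*(-u^2 + 2*u + 12) - 32)/(-u^3 + 3*u^2 + 36*u + 32)^2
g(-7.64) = 0.00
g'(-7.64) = 0.00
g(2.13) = -0.09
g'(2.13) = 0.02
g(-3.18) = 0.27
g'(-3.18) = -0.13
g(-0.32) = -0.39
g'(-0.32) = 0.59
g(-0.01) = -0.27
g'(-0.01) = 0.27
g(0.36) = -0.20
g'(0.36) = 0.14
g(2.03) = -0.10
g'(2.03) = 0.02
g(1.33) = -0.12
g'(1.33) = 0.04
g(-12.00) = 0.00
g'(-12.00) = 0.00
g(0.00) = -0.27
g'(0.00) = 0.27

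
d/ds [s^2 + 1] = 2*s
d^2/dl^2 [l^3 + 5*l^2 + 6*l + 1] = 6*l + 10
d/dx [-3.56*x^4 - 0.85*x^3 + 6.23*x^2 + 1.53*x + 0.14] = -14.24*x^3 - 2.55*x^2 + 12.46*x + 1.53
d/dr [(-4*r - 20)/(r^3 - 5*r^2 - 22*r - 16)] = 8*(r^3 + 5*r^2 - 25*r - 47)/(r^6 - 10*r^5 - 19*r^4 + 188*r^3 + 644*r^2 + 704*r + 256)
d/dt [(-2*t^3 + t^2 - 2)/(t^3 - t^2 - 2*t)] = (t^4 + 8*t^3 + 4*t^2 - 4*t - 4)/(t^2*(t^4 - 2*t^3 - 3*t^2 + 4*t + 4))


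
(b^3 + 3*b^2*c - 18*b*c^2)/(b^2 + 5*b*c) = (b^2 + 3*b*c - 18*c^2)/(b + 5*c)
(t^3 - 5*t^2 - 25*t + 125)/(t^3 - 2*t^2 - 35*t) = (t^2 - 10*t + 25)/(t*(t - 7))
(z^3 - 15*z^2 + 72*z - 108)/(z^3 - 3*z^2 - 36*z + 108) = (z - 6)/(z + 6)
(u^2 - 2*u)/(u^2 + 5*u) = (u - 2)/(u + 5)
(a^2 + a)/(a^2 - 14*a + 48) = a*(a + 1)/(a^2 - 14*a + 48)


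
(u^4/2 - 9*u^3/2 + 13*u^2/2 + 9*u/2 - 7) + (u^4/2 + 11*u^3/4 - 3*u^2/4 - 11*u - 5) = u^4 - 7*u^3/4 + 23*u^2/4 - 13*u/2 - 12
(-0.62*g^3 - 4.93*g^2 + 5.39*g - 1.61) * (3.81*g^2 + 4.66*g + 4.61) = -2.3622*g^5 - 21.6725*g^4 - 5.2961*g^3 - 3.744*g^2 + 17.3453*g - 7.4221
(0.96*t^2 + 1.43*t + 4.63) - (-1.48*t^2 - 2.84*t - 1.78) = 2.44*t^2 + 4.27*t + 6.41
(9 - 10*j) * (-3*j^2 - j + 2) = 30*j^3 - 17*j^2 - 29*j + 18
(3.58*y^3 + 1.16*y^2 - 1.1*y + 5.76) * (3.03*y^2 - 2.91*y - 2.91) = 10.8474*y^5 - 6.903*y^4 - 17.1264*y^3 + 17.2782*y^2 - 13.5606*y - 16.7616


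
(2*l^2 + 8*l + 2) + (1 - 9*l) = 2*l^2 - l + 3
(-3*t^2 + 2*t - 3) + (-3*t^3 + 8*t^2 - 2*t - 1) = -3*t^3 + 5*t^2 - 4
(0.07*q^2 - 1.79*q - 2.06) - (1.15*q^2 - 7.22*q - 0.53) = -1.08*q^2 + 5.43*q - 1.53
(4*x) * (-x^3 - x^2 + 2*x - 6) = -4*x^4 - 4*x^3 + 8*x^2 - 24*x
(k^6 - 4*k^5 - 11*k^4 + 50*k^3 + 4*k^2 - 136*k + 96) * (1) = k^6 - 4*k^5 - 11*k^4 + 50*k^3 + 4*k^2 - 136*k + 96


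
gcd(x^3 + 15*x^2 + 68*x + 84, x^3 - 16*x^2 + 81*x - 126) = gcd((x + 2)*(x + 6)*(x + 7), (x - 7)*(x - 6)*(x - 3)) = 1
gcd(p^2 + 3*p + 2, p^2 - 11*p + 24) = 1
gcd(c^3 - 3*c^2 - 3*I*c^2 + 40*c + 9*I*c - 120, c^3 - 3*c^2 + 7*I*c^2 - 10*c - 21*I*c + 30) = c^2 + c*(-3 + 5*I) - 15*I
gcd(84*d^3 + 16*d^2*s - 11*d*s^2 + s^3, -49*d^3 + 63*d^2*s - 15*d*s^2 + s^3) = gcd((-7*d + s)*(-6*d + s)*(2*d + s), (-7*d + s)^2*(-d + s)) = -7*d + s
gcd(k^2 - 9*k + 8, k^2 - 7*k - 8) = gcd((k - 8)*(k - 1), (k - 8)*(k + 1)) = k - 8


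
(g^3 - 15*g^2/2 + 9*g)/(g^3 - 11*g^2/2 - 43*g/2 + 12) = g*(2*g^2 - 15*g + 18)/(2*g^3 - 11*g^2 - 43*g + 24)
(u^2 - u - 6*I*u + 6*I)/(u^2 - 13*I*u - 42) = (u - 1)/(u - 7*I)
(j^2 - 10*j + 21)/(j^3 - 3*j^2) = (j - 7)/j^2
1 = 1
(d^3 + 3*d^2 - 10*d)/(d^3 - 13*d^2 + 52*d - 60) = d*(d + 5)/(d^2 - 11*d + 30)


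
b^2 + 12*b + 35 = (b + 5)*(b + 7)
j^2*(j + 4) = j^3 + 4*j^2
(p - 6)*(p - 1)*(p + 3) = p^3 - 4*p^2 - 15*p + 18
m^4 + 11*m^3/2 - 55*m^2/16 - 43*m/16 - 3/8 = (m - 1)*(m + 1/4)^2*(m + 6)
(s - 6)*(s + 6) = s^2 - 36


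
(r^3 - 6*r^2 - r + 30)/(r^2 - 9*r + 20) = (r^2 - r - 6)/(r - 4)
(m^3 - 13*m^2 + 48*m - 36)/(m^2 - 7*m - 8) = (-m^3 + 13*m^2 - 48*m + 36)/(-m^2 + 7*m + 8)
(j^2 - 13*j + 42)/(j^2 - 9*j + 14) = (j - 6)/(j - 2)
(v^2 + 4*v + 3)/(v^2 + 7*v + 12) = (v + 1)/(v + 4)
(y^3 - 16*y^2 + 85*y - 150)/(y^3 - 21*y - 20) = (y^2 - 11*y + 30)/(y^2 + 5*y + 4)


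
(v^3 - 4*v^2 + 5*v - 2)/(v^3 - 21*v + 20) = (v^2 - 3*v + 2)/(v^2 + v - 20)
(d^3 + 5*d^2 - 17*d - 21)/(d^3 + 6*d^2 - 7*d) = (d^2 - 2*d - 3)/(d*(d - 1))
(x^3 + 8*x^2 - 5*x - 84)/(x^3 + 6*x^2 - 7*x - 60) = (x + 7)/(x + 5)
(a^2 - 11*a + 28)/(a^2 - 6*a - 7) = (a - 4)/(a + 1)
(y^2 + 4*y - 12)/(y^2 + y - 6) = (y + 6)/(y + 3)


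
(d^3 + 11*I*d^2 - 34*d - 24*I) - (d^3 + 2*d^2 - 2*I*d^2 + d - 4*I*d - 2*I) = -2*d^2 + 13*I*d^2 - 35*d + 4*I*d - 22*I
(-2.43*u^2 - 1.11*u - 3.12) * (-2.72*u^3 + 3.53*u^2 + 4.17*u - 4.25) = 6.6096*u^5 - 5.5587*u^4 - 5.565*u^3 - 5.3148*u^2 - 8.2929*u + 13.26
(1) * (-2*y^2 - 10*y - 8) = -2*y^2 - 10*y - 8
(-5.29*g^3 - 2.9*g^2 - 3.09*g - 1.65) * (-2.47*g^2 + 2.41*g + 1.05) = 13.0663*g^5 - 5.5859*g^4 - 4.9112*g^3 - 6.4164*g^2 - 7.221*g - 1.7325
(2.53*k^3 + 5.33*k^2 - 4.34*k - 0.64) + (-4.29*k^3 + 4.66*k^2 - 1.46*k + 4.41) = -1.76*k^3 + 9.99*k^2 - 5.8*k + 3.77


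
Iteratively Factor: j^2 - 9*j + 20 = (j - 5)*(j - 4)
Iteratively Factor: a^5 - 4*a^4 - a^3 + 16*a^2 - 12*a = (a)*(a^4 - 4*a^3 - a^2 + 16*a - 12) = a*(a + 2)*(a^3 - 6*a^2 + 11*a - 6) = a*(a - 1)*(a + 2)*(a^2 - 5*a + 6) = a*(a - 3)*(a - 1)*(a + 2)*(a - 2)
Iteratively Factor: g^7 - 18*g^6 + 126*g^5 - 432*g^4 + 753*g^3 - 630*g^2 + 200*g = (g - 5)*(g^6 - 13*g^5 + 61*g^4 - 127*g^3 + 118*g^2 - 40*g) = (g - 5)*(g - 1)*(g^5 - 12*g^4 + 49*g^3 - 78*g^2 + 40*g) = (g - 5)^2*(g - 1)*(g^4 - 7*g^3 + 14*g^2 - 8*g) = (g - 5)^2*(g - 4)*(g - 1)*(g^3 - 3*g^2 + 2*g) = (g - 5)^2*(g - 4)*(g - 1)^2*(g^2 - 2*g) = (g - 5)^2*(g - 4)*(g - 2)*(g - 1)^2*(g)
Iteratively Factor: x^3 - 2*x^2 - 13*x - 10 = (x + 2)*(x^2 - 4*x - 5) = (x - 5)*(x + 2)*(x + 1)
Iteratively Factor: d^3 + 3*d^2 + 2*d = (d + 2)*(d^2 + d) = d*(d + 2)*(d + 1)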